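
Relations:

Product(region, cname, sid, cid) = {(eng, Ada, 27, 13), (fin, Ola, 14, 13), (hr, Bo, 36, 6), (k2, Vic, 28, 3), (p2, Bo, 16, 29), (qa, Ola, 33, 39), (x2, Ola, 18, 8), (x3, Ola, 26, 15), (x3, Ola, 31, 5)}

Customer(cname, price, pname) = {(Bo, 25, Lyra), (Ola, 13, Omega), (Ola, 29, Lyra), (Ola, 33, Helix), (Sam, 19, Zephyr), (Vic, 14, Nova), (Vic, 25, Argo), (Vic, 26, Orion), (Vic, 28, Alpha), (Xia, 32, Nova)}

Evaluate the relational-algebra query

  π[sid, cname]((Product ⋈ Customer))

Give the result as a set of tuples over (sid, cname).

Natural join on cname: {(fin, Ola, 14, 13, 13, Omega), (fin, Ola, 14, 13, 29, Lyra), (fin, Ola, 14, 13, 33, Helix), (hr, Bo, 36, 6, 25, Lyra), (k2, Vic, 28, 3, 14, Nova), (k2, Vic, 28, 3, 25, Argo), (k2, Vic, 28, 3, 26, Orion), (k2, Vic, 28, 3, 28, Alpha), (p2, Bo, 16, 29, 25, Lyra), (qa, Ola, 33, 39, 13, Omega), (qa, Ola, 33, 39, 29, Lyra), (qa, Ola, 33, 39, 33, Helix), (x2, Ola, 18, 8, 13, Omega), (x2, Ola, 18, 8, 29, Lyra), (x2, Ola, 18, 8, 33, Helix), (x3, Ola, 26, 15, 13, Omega), (x3, Ola, 26, 15, 29, Lyra), (x3, Ola, 26, 15, 33, Helix), (x3, Ola, 31, 5, 13, Omega), (x3, Ola, 31, 5, 29, Lyra), (x3, Ola, 31, 5, 33, Helix)}
Projecting to sid, cname (13 duplicate(s) eliminated): {(14, Ola), (16, Bo), (18, Ola), (26, Ola), (28, Vic), (31, Ola), (33, Ola), (36, Bo)}

{(14, Ola), (16, Bo), (18, Ola), (26, Ola), (28, Vic), (31, Ola), (33, Ola), (36, Bo)}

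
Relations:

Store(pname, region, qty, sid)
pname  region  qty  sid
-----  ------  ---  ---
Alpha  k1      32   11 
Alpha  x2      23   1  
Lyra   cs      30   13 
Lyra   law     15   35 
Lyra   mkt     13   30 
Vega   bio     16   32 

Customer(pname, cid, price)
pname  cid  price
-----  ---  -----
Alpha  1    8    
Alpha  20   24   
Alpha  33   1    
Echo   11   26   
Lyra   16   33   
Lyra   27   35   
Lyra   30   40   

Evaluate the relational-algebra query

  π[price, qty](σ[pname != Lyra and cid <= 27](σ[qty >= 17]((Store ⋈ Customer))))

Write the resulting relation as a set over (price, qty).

Joining Store and Customer on pname yields {(Alpha, k1, 32, 11, 1, 8), (Alpha, k1, 32, 11, 20, 24), (Alpha, k1, 32, 11, 33, 1), (Alpha, x2, 23, 1, 1, 8), (Alpha, x2, 23, 1, 20, 24), (Alpha, x2, 23, 1, 33, 1), (Lyra, cs, 30, 13, 16, 33), (Lyra, cs, 30, 13, 27, 35), (Lyra, cs, 30, 13, 30, 40), (Lyra, law, 15, 35, 16, 33), (Lyra, law, 15, 35, 27, 35), (Lyra, law, 15, 35, 30, 40), (Lyra, mkt, 13, 30, 16, 33), (Lyra, mkt, 13, 30, 27, 35), (Lyra, mkt, 13, 30, 30, 40)}.
Selection qty >= 17: {(Alpha, k1, 32, 11, 1, 8), (Alpha, k1, 32, 11, 20, 24), (Alpha, k1, 32, 11, 33, 1), (Alpha, x2, 23, 1, 1, 8), (Alpha, x2, 23, 1, 20, 24), (Alpha, x2, 23, 1, 33, 1), (Lyra, cs, 30, 13, 16, 33), (Lyra, cs, 30, 13, 27, 35), (Lyra, cs, 30, 13, 30, 40)}
Selection pname != Lyra and cid <= 27: {(Alpha, k1, 32, 11, 1, 8), (Alpha, k1, 32, 11, 20, 24), (Alpha, x2, 23, 1, 1, 8), (Alpha, x2, 23, 1, 20, 24)}
Projecting to price, qty: {(24, 23), (24, 32), (8, 23), (8, 32)}

{(24, 23), (24, 32), (8, 23), (8, 32)}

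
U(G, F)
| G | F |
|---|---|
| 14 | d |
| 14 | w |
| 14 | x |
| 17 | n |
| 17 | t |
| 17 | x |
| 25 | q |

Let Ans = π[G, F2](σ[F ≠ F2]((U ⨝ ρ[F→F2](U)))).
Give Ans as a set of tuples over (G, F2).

{(14, d), (14, w), (14, x), (17, n), (17, t), (17, x)}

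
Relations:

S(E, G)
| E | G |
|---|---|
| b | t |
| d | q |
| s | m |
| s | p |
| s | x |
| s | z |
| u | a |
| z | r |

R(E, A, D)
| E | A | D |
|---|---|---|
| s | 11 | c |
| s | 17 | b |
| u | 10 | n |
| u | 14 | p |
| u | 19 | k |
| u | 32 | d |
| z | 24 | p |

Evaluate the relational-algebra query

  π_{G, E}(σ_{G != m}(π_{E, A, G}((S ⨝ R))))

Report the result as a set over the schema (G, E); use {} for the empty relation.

{(a, u), (p, s), (r, z), (x, s), (z, s)}

Joining S and R on E yields {(s, m, 11, c), (s, m, 17, b), (s, p, 11, c), (s, p, 17, b), (s, x, 11, c), (s, x, 17, b), (s, z, 11, c), (s, z, 17, b), (u, a, 10, n), (u, a, 14, p), (u, a, 19, k), (u, a, 32, d), (z, r, 24, p)}.
π_{E, A, G} gives {(s, 11, m), (s, 11, p), (s, 11, x), (s, 11, z), (s, 17, m), (s, 17, p), (s, 17, x), (s, 17, z), (u, 10, a), (u, 14, a), (u, 19, a), (u, 32, a), (z, 24, r)}.
Apply σ_{G != m}; surviving tuples: {(s, 11, p), (s, 11, x), (s, 11, z), (s, 17, p), (s, 17, x), (s, 17, z), (u, 10, a), (u, 14, a), (u, 19, a), (u, 32, a), (z, 24, r)}
π_{G, E} gives {(a, u), (p, s), (r, z), (x, s), (z, s)} (6 duplicate(s) eliminated).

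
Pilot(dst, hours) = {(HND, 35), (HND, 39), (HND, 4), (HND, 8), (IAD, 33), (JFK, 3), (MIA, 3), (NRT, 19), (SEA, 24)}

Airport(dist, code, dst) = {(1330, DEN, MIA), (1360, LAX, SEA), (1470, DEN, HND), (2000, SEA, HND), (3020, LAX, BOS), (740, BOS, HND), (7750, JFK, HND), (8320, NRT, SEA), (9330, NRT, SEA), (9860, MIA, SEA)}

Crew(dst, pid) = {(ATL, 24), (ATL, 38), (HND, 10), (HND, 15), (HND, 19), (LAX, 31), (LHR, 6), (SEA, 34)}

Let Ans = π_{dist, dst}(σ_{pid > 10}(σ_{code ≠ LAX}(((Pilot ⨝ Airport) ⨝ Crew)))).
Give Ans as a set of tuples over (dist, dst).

Natural join on dst: {(HND, 35, 1470, DEN), (HND, 35, 2000, SEA), (HND, 35, 740, BOS), (HND, 35, 7750, JFK), (HND, 39, 1470, DEN), (HND, 39, 2000, SEA), (HND, 39, 740, BOS), (HND, 39, 7750, JFK), (HND, 4, 1470, DEN), (HND, 4, 2000, SEA), (HND, 4, 740, BOS), (HND, 4, 7750, JFK), (HND, 8, 1470, DEN), (HND, 8, 2000, SEA), (HND, 8, 740, BOS), (HND, 8, 7750, JFK), (MIA, 3, 1330, DEN), (SEA, 24, 1360, LAX), (SEA, 24, 8320, NRT), (SEA, 24, 9330, NRT), (SEA, 24, 9860, MIA)}
Natural join on dst: {(HND, 35, 1470, DEN, 10), (HND, 35, 1470, DEN, 15), (HND, 35, 1470, DEN, 19), (HND, 35, 2000, SEA, 10), (HND, 35, 2000, SEA, 15), (HND, 35, 2000, SEA, 19), (HND, 35, 740, BOS, 10), (HND, 35, 740, BOS, 15), (HND, 35, 740, BOS, 19), (HND, 35, 7750, JFK, 10), (HND, 35, 7750, JFK, 15), (HND, 35, 7750, JFK, 19), (HND, 39, 1470, DEN, 10), (HND, 39, 1470, DEN, 15), (HND, 39, 1470, DEN, 19), (HND, 39, 2000, SEA, 10), (HND, 39, 2000, SEA, 15), (HND, 39, 2000, SEA, 19), (HND, 39, 740, BOS, 10), (HND, 39, 740, BOS, 15), (HND, 39, 740, BOS, 19), (HND, 39, 7750, JFK, 10), (HND, 39, 7750, JFK, 15), (HND, 39, 7750, JFK, 19), (HND, 4, 1470, DEN, 10), (HND, 4, 1470, DEN, 15), (HND, 4, 1470, DEN, 19), (HND, 4, 2000, SEA, 10), (HND, 4, 2000, SEA, 15), (HND, 4, 2000, SEA, 19), (HND, 4, 740, BOS, 10), (HND, 4, 740, BOS, 15), (HND, 4, 740, BOS, 19), (HND, 4, 7750, JFK, 10), (HND, 4, 7750, JFK, 15), (HND, 4, 7750, JFK, 19), (HND, 8, 1470, DEN, 10), (HND, 8, 1470, DEN, 15), (HND, 8, 1470, DEN, 19), (HND, 8, 2000, SEA, 10), (HND, 8, 2000, SEA, 15), (HND, 8, 2000, SEA, 19), (HND, 8, 740, BOS, 10), (HND, 8, 740, BOS, 15), (HND, 8, 740, BOS, 19), (HND, 8, 7750, JFK, 10), (HND, 8, 7750, JFK, 15), (HND, 8, 7750, JFK, 19), (SEA, 24, 1360, LAX, 34), (SEA, 24, 8320, NRT, 34), (SEA, 24, 9330, NRT, 34), (SEA, 24, 9860, MIA, 34)}
Filtering on code ≠ LAX leaves {(HND, 35, 1470, DEN, 10), (HND, 35, 1470, DEN, 15), (HND, 35, 1470, DEN, 19), (HND, 35, 2000, SEA, 10), (HND, 35, 2000, SEA, 15), (HND, 35, 2000, SEA, 19), (HND, 35, 740, BOS, 10), (HND, 35, 740, BOS, 15), (HND, 35, 740, BOS, 19), (HND, 35, 7750, JFK, 10), (HND, 35, 7750, JFK, 15), (HND, 35, 7750, JFK, 19), (HND, 39, 1470, DEN, 10), (HND, 39, 1470, DEN, 15), (HND, 39, 1470, DEN, 19), (HND, 39, 2000, SEA, 10), (HND, 39, 2000, SEA, 15), (HND, 39, 2000, SEA, 19), (HND, 39, 740, BOS, 10), (HND, 39, 740, BOS, 15), (HND, 39, 740, BOS, 19), (HND, 39, 7750, JFK, 10), (HND, 39, 7750, JFK, 15), (HND, 39, 7750, JFK, 19), (HND, 4, 1470, DEN, 10), (HND, 4, 1470, DEN, 15), (HND, 4, 1470, DEN, 19), (HND, 4, 2000, SEA, 10), (HND, 4, 2000, SEA, 15), (HND, 4, 2000, SEA, 19), (HND, 4, 740, BOS, 10), (HND, 4, 740, BOS, 15), (HND, 4, 740, BOS, 19), (HND, 4, 7750, JFK, 10), (HND, 4, 7750, JFK, 15), (HND, 4, 7750, JFK, 19), (HND, 8, 1470, DEN, 10), (HND, 8, 1470, DEN, 15), (HND, 8, 1470, DEN, 19), (HND, 8, 2000, SEA, 10), (HND, 8, 2000, SEA, 15), (HND, 8, 2000, SEA, 19), (HND, 8, 740, BOS, 10), (HND, 8, 740, BOS, 15), (HND, 8, 740, BOS, 19), (HND, 8, 7750, JFK, 10), (HND, 8, 7750, JFK, 15), (HND, 8, 7750, JFK, 19), (SEA, 24, 8320, NRT, 34), (SEA, 24, 9330, NRT, 34), (SEA, 24, 9860, MIA, 34)}.
Filtering on pid > 10 leaves {(HND, 35, 1470, DEN, 15), (HND, 35, 1470, DEN, 19), (HND, 35, 2000, SEA, 15), (HND, 35, 2000, SEA, 19), (HND, 35, 740, BOS, 15), (HND, 35, 740, BOS, 19), (HND, 35, 7750, JFK, 15), (HND, 35, 7750, JFK, 19), (HND, 39, 1470, DEN, 15), (HND, 39, 1470, DEN, 19), (HND, 39, 2000, SEA, 15), (HND, 39, 2000, SEA, 19), (HND, 39, 740, BOS, 15), (HND, 39, 740, BOS, 19), (HND, 39, 7750, JFK, 15), (HND, 39, 7750, JFK, 19), (HND, 4, 1470, DEN, 15), (HND, 4, 1470, DEN, 19), (HND, 4, 2000, SEA, 15), (HND, 4, 2000, SEA, 19), (HND, 4, 740, BOS, 15), (HND, 4, 740, BOS, 19), (HND, 4, 7750, JFK, 15), (HND, 4, 7750, JFK, 19), (HND, 8, 1470, DEN, 15), (HND, 8, 1470, DEN, 19), (HND, 8, 2000, SEA, 15), (HND, 8, 2000, SEA, 19), (HND, 8, 740, BOS, 15), (HND, 8, 740, BOS, 19), (HND, 8, 7750, JFK, 15), (HND, 8, 7750, JFK, 19), (SEA, 24, 8320, NRT, 34), (SEA, 24, 9330, NRT, 34), (SEA, 24, 9860, MIA, 34)}.
π[dist, dst]: project onto (dist, dst) (28 duplicate(s) eliminated) → {(1470, HND), (2000, HND), (740, HND), (7750, HND), (8320, SEA), (9330, SEA), (9860, SEA)}

{(1470, HND), (2000, HND), (740, HND), (7750, HND), (8320, SEA), (9330, SEA), (9860, SEA)}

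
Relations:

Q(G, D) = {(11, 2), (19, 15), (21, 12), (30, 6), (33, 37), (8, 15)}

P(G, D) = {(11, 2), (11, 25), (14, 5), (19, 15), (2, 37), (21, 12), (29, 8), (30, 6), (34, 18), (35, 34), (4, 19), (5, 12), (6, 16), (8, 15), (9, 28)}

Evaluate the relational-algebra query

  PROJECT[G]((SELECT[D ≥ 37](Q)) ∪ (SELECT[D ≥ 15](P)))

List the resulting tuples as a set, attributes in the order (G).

Selection D ≥ 37: {(33, 37)}
Selection D ≥ 15: {(11, 25), (19, 15), (2, 37), (34, 18), (35, 34), (4, 19), (6, 16), (8, 15), (9, 28)}
Taking the union: {(11, 25), (19, 15), (2, 37), (33, 37), (34, 18), (35, 34), (4, 19), (6, 16), (8, 15), (9, 28)}
Projecting to G: {11, 19, 2, 33, 34, 35, 4, 6, 8, 9}

{11, 19, 2, 33, 34, 35, 4, 6, 8, 9}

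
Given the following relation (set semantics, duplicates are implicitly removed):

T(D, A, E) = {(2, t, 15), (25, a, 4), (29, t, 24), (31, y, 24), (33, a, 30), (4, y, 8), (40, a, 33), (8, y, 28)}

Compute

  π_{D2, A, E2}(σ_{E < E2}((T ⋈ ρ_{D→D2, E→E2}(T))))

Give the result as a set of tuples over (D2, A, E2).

{(29, t, 24), (31, y, 24), (33, a, 30), (40, a, 33), (8, y, 28)}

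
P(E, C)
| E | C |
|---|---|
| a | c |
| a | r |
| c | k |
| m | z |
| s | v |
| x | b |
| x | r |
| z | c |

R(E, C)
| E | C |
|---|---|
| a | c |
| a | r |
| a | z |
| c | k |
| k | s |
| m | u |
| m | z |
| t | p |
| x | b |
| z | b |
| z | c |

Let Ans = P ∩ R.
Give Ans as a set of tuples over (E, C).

{(a, c), (a, r), (c, k), (m, z), (x, b), (z, c)}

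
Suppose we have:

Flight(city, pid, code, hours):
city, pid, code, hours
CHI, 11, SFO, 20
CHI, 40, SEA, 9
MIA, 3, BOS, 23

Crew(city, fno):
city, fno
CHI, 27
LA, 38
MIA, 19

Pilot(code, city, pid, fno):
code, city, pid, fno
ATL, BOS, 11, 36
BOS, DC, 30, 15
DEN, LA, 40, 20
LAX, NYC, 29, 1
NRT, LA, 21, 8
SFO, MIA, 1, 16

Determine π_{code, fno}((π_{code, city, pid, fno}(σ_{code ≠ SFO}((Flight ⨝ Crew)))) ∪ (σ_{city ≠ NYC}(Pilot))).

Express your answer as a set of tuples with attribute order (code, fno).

{(ATL, 36), (BOS, 15), (BOS, 19), (DEN, 20), (NRT, 8), (SEA, 27), (SFO, 16)}

Joining Flight and Crew on city yields {(CHI, 11, SFO, 20, 27), (CHI, 40, SEA, 9, 27), (MIA, 3, BOS, 23, 19)}.
Selection code ≠ SFO: {(CHI, 40, SEA, 9, 27), (MIA, 3, BOS, 23, 19)}
Keep only column(s) code, city, pid, fno: {(BOS, MIA, 3, 19), (SEA, CHI, 40, 27)}
Selection city ≠ NYC: {(ATL, BOS, 11, 36), (BOS, DC, 30, 15), (DEN, LA, 40, 20), (NRT, LA, 21, 8), (SFO, MIA, 1, 16)}
Taking the union: {(ATL, BOS, 11, 36), (BOS, DC, 30, 15), (BOS, MIA, 3, 19), (DEN, LA, 40, 20), (NRT, LA, 21, 8), (SEA, CHI, 40, 27), (SFO, MIA, 1, 16)}
Keep only column(s) code, fno: {(ATL, 36), (BOS, 15), (BOS, 19), (DEN, 20), (NRT, 8), (SEA, 27), (SFO, 16)}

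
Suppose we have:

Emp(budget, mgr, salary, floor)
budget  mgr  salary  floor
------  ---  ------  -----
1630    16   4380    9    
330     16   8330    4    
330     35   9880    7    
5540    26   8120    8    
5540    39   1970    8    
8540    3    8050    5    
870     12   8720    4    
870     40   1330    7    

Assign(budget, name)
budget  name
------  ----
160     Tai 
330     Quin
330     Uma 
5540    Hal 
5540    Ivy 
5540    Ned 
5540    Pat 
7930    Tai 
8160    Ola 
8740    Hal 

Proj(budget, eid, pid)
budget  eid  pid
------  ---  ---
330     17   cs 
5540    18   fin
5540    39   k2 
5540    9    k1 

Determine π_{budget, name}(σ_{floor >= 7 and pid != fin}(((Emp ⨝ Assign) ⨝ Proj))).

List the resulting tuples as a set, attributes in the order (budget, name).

{(330, Quin), (330, Uma), (5540, Hal), (5540, Ivy), (5540, Ned), (5540, Pat)}

Natural join on budget: {(330, 16, 8330, 4, Quin), (330, 16, 8330, 4, Uma), (330, 35, 9880, 7, Quin), (330, 35, 9880, 7, Uma), (5540, 26, 8120, 8, Hal), (5540, 26, 8120, 8, Ivy), (5540, 26, 8120, 8, Ned), (5540, 26, 8120, 8, Pat), (5540, 39, 1970, 8, Hal), (5540, 39, 1970, 8, Ivy), (5540, 39, 1970, 8, Ned), (5540, 39, 1970, 8, Pat)}
Natural join on budget: {(330, 16, 8330, 4, Quin, 17, cs), (330, 16, 8330, 4, Uma, 17, cs), (330, 35, 9880, 7, Quin, 17, cs), (330, 35, 9880, 7, Uma, 17, cs), (5540, 26, 8120, 8, Hal, 18, fin), (5540, 26, 8120, 8, Hal, 39, k2), (5540, 26, 8120, 8, Hal, 9, k1), (5540, 26, 8120, 8, Ivy, 18, fin), (5540, 26, 8120, 8, Ivy, 39, k2), (5540, 26, 8120, 8, Ivy, 9, k1), (5540, 26, 8120, 8, Ned, 18, fin), (5540, 26, 8120, 8, Ned, 39, k2), (5540, 26, 8120, 8, Ned, 9, k1), (5540, 26, 8120, 8, Pat, 18, fin), (5540, 26, 8120, 8, Pat, 39, k2), (5540, 26, 8120, 8, Pat, 9, k1), (5540, 39, 1970, 8, Hal, 18, fin), (5540, 39, 1970, 8, Hal, 39, k2), (5540, 39, 1970, 8, Hal, 9, k1), (5540, 39, 1970, 8, Ivy, 18, fin), (5540, 39, 1970, 8, Ivy, 39, k2), (5540, 39, 1970, 8, Ivy, 9, k1), (5540, 39, 1970, 8, Ned, 18, fin), (5540, 39, 1970, 8, Ned, 39, k2), (5540, 39, 1970, 8, Ned, 9, k1), (5540, 39, 1970, 8, Pat, 18, fin), (5540, 39, 1970, 8, Pat, 39, k2), (5540, 39, 1970, 8, Pat, 9, k1)}
Filtering on floor >= 7 and pid != fin leaves {(330, 35, 9880, 7, Quin, 17, cs), (330, 35, 9880, 7, Uma, 17, cs), (5540, 26, 8120, 8, Hal, 39, k2), (5540, 26, 8120, 8, Hal, 9, k1), (5540, 26, 8120, 8, Ivy, 39, k2), (5540, 26, 8120, 8, Ivy, 9, k1), (5540, 26, 8120, 8, Ned, 39, k2), (5540, 26, 8120, 8, Ned, 9, k1), (5540, 26, 8120, 8, Pat, 39, k2), (5540, 26, 8120, 8, Pat, 9, k1), (5540, 39, 1970, 8, Hal, 39, k2), (5540, 39, 1970, 8, Hal, 9, k1), (5540, 39, 1970, 8, Ivy, 39, k2), (5540, 39, 1970, 8, Ivy, 9, k1), (5540, 39, 1970, 8, Ned, 39, k2), (5540, 39, 1970, 8, Ned, 9, k1), (5540, 39, 1970, 8, Pat, 39, k2), (5540, 39, 1970, 8, Pat, 9, k1)}.
π_{budget, name} gives {(330, Quin), (330, Uma), (5540, Hal), (5540, Ivy), (5540, Ned), (5540, Pat)} (12 duplicate(s) eliminated).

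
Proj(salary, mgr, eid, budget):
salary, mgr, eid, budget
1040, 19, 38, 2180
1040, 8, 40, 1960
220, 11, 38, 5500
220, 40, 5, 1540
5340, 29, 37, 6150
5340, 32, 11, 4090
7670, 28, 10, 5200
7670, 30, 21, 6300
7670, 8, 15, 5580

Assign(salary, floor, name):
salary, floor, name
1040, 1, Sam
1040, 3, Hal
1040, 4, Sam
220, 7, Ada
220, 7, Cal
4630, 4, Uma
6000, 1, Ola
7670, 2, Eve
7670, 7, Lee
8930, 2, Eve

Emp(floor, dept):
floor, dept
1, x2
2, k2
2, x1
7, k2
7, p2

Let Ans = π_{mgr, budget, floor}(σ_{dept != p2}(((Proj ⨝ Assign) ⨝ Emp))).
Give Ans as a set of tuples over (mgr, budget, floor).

{(11, 5500, 7), (19, 2180, 1), (28, 5200, 2), (28, 5200, 7), (30, 6300, 2), (30, 6300, 7), (40, 1540, 7), (8, 1960, 1), (8, 5580, 2), (8, 5580, 7)}

Proj ⋈ Assign (natural join on salary): {(1040, 19, 38, 2180, 1, Sam), (1040, 19, 38, 2180, 3, Hal), (1040, 19, 38, 2180, 4, Sam), (1040, 8, 40, 1960, 1, Sam), (1040, 8, 40, 1960, 3, Hal), (1040, 8, 40, 1960, 4, Sam), (220, 11, 38, 5500, 7, Ada), (220, 11, 38, 5500, 7, Cal), (220, 40, 5, 1540, 7, Ada), (220, 40, 5, 1540, 7, Cal), (7670, 28, 10, 5200, 2, Eve), (7670, 28, 10, 5200, 7, Lee), (7670, 30, 21, 6300, 2, Eve), (7670, 30, 21, 6300, 7, Lee), (7670, 8, 15, 5580, 2, Eve), (7670, 8, 15, 5580, 7, Lee)}
(Proj ⨝ Assign) ⋈ Emp (natural join on floor): {(1040, 19, 38, 2180, 1, Sam, x2), (1040, 8, 40, 1960, 1, Sam, x2), (220, 11, 38, 5500, 7, Ada, k2), (220, 11, 38, 5500, 7, Ada, p2), (220, 11, 38, 5500, 7, Cal, k2), (220, 11, 38, 5500, 7, Cal, p2), (220, 40, 5, 1540, 7, Ada, k2), (220, 40, 5, 1540, 7, Ada, p2), (220, 40, 5, 1540, 7, Cal, k2), (220, 40, 5, 1540, 7, Cal, p2), (7670, 28, 10, 5200, 2, Eve, k2), (7670, 28, 10, 5200, 2, Eve, x1), (7670, 28, 10, 5200, 7, Lee, k2), (7670, 28, 10, 5200, 7, Lee, p2), (7670, 30, 21, 6300, 2, Eve, k2), (7670, 30, 21, 6300, 2, Eve, x1), (7670, 30, 21, 6300, 7, Lee, k2), (7670, 30, 21, 6300, 7, Lee, p2), (7670, 8, 15, 5580, 2, Eve, k2), (7670, 8, 15, 5580, 2, Eve, x1), (7670, 8, 15, 5580, 7, Lee, k2), (7670, 8, 15, 5580, 7, Lee, p2)}
σ[dept != p2]: keep tuples satisfying dept != p2 → {(1040, 19, 38, 2180, 1, Sam, x2), (1040, 8, 40, 1960, 1, Sam, x2), (220, 11, 38, 5500, 7, Ada, k2), (220, 11, 38, 5500, 7, Cal, k2), (220, 40, 5, 1540, 7, Ada, k2), (220, 40, 5, 1540, 7, Cal, k2), (7670, 28, 10, 5200, 2, Eve, k2), (7670, 28, 10, 5200, 2, Eve, x1), (7670, 28, 10, 5200, 7, Lee, k2), (7670, 30, 21, 6300, 2, Eve, k2), (7670, 30, 21, 6300, 2, Eve, x1), (7670, 30, 21, 6300, 7, Lee, k2), (7670, 8, 15, 5580, 2, Eve, k2), (7670, 8, 15, 5580, 2, Eve, x1), (7670, 8, 15, 5580, 7, Lee, k2)}
Projecting to mgr, budget, floor (5 duplicate(s) eliminated): {(11, 5500, 7), (19, 2180, 1), (28, 5200, 2), (28, 5200, 7), (30, 6300, 2), (30, 6300, 7), (40, 1540, 7), (8, 1960, 1), (8, 5580, 2), (8, 5580, 7)}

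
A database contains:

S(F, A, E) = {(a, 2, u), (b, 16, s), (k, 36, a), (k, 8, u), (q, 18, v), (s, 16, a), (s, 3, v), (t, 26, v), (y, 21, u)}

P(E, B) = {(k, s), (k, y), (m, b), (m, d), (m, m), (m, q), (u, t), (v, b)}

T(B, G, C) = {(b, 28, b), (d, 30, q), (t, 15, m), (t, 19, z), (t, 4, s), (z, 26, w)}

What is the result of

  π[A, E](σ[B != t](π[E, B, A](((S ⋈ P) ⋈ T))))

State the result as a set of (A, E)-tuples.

Natural join on E: {(a, 2, u, t), (k, 8, u, t), (q, 18, v, b), (s, 3, v, b), (t, 26, v, b), (y, 21, u, t)}
Natural join on B: {(a, 2, u, t, 15, m), (a, 2, u, t, 19, z), (a, 2, u, t, 4, s), (k, 8, u, t, 15, m), (k, 8, u, t, 19, z), (k, 8, u, t, 4, s), (q, 18, v, b, 28, b), (s, 3, v, b, 28, b), (t, 26, v, b, 28, b), (y, 21, u, t, 15, m), (y, 21, u, t, 19, z), (y, 21, u, t, 4, s)}
Keep only column(s) E, B, A (6 duplicate(s) eliminated): {(u, t, 2), (u, t, 21), (u, t, 8), (v, b, 18), (v, b, 26), (v, b, 3)}
Selection B != t: {(v, b, 18), (v, b, 26), (v, b, 3)}
Keep only column(s) A, E: {(18, v), (26, v), (3, v)}

{(18, v), (26, v), (3, v)}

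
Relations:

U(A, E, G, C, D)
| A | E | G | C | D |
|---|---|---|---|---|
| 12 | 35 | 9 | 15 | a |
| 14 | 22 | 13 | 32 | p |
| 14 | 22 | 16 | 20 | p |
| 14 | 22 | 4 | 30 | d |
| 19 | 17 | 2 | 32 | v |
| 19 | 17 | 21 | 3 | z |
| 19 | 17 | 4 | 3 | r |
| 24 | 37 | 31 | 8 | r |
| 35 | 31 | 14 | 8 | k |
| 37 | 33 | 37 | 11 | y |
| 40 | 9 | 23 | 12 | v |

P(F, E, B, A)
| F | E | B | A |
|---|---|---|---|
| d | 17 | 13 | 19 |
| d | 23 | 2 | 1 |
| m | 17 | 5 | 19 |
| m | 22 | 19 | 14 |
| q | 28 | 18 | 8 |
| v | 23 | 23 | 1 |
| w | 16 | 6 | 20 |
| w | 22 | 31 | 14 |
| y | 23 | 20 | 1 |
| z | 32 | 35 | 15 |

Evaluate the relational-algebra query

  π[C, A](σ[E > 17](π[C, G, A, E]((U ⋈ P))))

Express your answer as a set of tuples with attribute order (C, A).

Natural join on A, E: {(14, 22, 13, 32, p, m, 19), (14, 22, 13, 32, p, w, 31), (14, 22, 16, 20, p, m, 19), (14, 22, 16, 20, p, w, 31), (14, 22, 4, 30, d, m, 19), (14, 22, 4, 30, d, w, 31), (19, 17, 2, 32, v, d, 13), (19, 17, 2, 32, v, m, 5), (19, 17, 21, 3, z, d, 13), (19, 17, 21, 3, z, m, 5), (19, 17, 4, 3, r, d, 13), (19, 17, 4, 3, r, m, 5)}
π_{C, G, A, E} gives {(20, 16, 14, 22), (3, 21, 19, 17), (3, 4, 19, 17), (30, 4, 14, 22), (32, 13, 14, 22), (32, 2, 19, 17)} (6 duplicate(s) eliminated).
Selection E > 17: {(20, 16, 14, 22), (30, 4, 14, 22), (32, 13, 14, 22)}
π_{C, A} gives {(20, 14), (30, 14), (32, 14)}.

{(20, 14), (30, 14), (32, 14)}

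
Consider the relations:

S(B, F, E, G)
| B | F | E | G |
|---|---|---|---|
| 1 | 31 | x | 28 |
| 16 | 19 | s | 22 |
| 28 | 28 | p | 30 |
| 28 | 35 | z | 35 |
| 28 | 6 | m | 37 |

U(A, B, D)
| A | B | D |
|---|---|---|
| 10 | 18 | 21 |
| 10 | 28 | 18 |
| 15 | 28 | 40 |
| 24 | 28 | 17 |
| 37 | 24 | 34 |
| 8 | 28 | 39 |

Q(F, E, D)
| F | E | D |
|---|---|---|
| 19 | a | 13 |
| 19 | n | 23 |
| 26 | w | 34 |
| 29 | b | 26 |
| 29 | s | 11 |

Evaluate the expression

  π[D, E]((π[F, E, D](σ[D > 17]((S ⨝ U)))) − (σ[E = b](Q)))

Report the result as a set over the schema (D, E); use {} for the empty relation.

{(18, m), (18, p), (18, z), (39, m), (39, p), (39, z), (40, m), (40, p), (40, z)}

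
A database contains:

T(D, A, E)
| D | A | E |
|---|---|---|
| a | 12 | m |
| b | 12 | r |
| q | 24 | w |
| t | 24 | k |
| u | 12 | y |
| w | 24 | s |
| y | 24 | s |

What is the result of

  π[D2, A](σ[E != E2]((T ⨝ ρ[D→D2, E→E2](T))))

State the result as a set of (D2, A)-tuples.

ρ[D→D2, E→E2]: schema becomes (D2, A, E2); tuples unchanged.
Natural join on A: {(a, 12, m, a, m), (a, 12, m, b, r), (a, 12, m, u, y), (b, 12, r, a, m), (b, 12, r, b, r), (b, 12, r, u, y), (q, 24, w, q, w), (q, 24, w, t, k), (q, 24, w, w, s), (q, 24, w, y, s), (t, 24, k, q, w), (t, 24, k, t, k), (t, 24, k, w, s), (t, 24, k, y, s), (u, 12, y, a, m), (u, 12, y, b, r), (u, 12, y, u, y), (w, 24, s, q, w), (w, 24, s, t, k), (w, 24, s, w, s), (w, 24, s, y, s), (y, 24, s, q, w), (y, 24, s, t, k), (y, 24, s, w, s), (y, 24, s, y, s)}
Selection E != E2: {(a, 12, m, b, r), (a, 12, m, u, y), (b, 12, r, a, m), (b, 12, r, u, y), (q, 24, w, t, k), (q, 24, w, w, s), (q, 24, w, y, s), (t, 24, k, q, w), (t, 24, k, w, s), (t, 24, k, y, s), (u, 12, y, a, m), (u, 12, y, b, r), (w, 24, s, q, w), (w, 24, s, t, k), (y, 24, s, q, w), (y, 24, s, t, k)}
Projecting to D2, A (9 duplicate(s) eliminated): {(a, 12), (b, 12), (q, 24), (t, 24), (u, 12), (w, 24), (y, 24)}

{(a, 12), (b, 12), (q, 24), (t, 24), (u, 12), (w, 24), (y, 24)}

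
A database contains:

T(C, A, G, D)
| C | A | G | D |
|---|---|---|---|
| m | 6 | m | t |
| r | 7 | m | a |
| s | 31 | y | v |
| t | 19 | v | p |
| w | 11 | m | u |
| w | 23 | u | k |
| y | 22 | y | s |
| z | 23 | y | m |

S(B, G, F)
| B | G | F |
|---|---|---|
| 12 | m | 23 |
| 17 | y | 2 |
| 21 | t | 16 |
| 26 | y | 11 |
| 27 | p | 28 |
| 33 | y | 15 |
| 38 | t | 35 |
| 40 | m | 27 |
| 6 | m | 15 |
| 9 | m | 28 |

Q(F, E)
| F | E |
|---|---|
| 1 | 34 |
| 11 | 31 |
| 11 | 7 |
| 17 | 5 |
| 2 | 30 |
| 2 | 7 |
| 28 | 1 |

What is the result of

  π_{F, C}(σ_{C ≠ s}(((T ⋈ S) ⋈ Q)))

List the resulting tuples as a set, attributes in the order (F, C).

Natural join on G: {(m, 6, m, t, 12, 23), (m, 6, m, t, 40, 27), (m, 6, m, t, 6, 15), (m, 6, m, t, 9, 28), (r, 7, m, a, 12, 23), (r, 7, m, a, 40, 27), (r, 7, m, a, 6, 15), (r, 7, m, a, 9, 28), (s, 31, y, v, 17, 2), (s, 31, y, v, 26, 11), (s, 31, y, v, 33, 15), (w, 11, m, u, 12, 23), (w, 11, m, u, 40, 27), (w, 11, m, u, 6, 15), (w, 11, m, u, 9, 28), (y, 22, y, s, 17, 2), (y, 22, y, s, 26, 11), (y, 22, y, s, 33, 15), (z, 23, y, m, 17, 2), (z, 23, y, m, 26, 11), (z, 23, y, m, 33, 15)}
Natural join on F: {(m, 6, m, t, 9, 28, 1), (r, 7, m, a, 9, 28, 1), (s, 31, y, v, 17, 2, 30), (s, 31, y, v, 17, 2, 7), (s, 31, y, v, 26, 11, 31), (s, 31, y, v, 26, 11, 7), (w, 11, m, u, 9, 28, 1), (y, 22, y, s, 17, 2, 30), (y, 22, y, s, 17, 2, 7), (y, 22, y, s, 26, 11, 31), (y, 22, y, s, 26, 11, 7), (z, 23, y, m, 17, 2, 30), (z, 23, y, m, 17, 2, 7), (z, 23, y, m, 26, 11, 31), (z, 23, y, m, 26, 11, 7)}
Filtering on C ≠ s leaves {(m, 6, m, t, 9, 28, 1), (r, 7, m, a, 9, 28, 1), (w, 11, m, u, 9, 28, 1), (y, 22, y, s, 17, 2, 30), (y, 22, y, s, 17, 2, 7), (y, 22, y, s, 26, 11, 31), (y, 22, y, s, 26, 11, 7), (z, 23, y, m, 17, 2, 30), (z, 23, y, m, 17, 2, 7), (z, 23, y, m, 26, 11, 31), (z, 23, y, m, 26, 11, 7)}.
π[F, C]: project onto (F, C) (4 duplicate(s) eliminated) → {(11, y), (11, z), (2, y), (2, z), (28, m), (28, r), (28, w)}

{(11, y), (11, z), (2, y), (2, z), (28, m), (28, r), (28, w)}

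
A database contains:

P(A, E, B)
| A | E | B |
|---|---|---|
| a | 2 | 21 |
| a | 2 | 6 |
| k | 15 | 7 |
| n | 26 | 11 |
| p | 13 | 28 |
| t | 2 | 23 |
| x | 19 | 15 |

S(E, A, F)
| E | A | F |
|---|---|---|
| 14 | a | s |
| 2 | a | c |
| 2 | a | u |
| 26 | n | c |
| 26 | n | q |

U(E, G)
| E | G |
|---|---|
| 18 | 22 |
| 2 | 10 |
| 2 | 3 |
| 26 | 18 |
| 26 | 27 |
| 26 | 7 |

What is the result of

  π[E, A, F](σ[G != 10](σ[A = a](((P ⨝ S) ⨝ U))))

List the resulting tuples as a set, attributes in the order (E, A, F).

{(2, a, c), (2, a, u)}

Joining P and S on A, E yields {(a, 2, 21, c), (a, 2, 21, u), (a, 2, 6, c), (a, 2, 6, u), (n, 26, 11, c), (n, 26, 11, q)}.
Joining (P ⨝ S) and U on E yields {(a, 2, 21, c, 10), (a, 2, 21, c, 3), (a, 2, 21, u, 10), (a, 2, 21, u, 3), (a, 2, 6, c, 10), (a, 2, 6, c, 3), (a, 2, 6, u, 10), (a, 2, 6, u, 3), (n, 26, 11, c, 18), (n, 26, 11, c, 27), (n, 26, 11, c, 7), (n, 26, 11, q, 18), (n, 26, 11, q, 27), (n, 26, 11, q, 7)}.
σ[A = a]: keep tuples satisfying A = a → {(a, 2, 21, c, 10), (a, 2, 21, c, 3), (a, 2, 21, u, 10), (a, 2, 21, u, 3), (a, 2, 6, c, 10), (a, 2, 6, c, 3), (a, 2, 6, u, 10), (a, 2, 6, u, 3)}
σ[G != 10]: keep tuples satisfying G != 10 → {(a, 2, 21, c, 3), (a, 2, 21, u, 3), (a, 2, 6, c, 3), (a, 2, 6, u, 3)}
π[E, A, F]: project onto (E, A, F) (2 duplicate(s) eliminated) → {(2, a, c), (2, a, u)}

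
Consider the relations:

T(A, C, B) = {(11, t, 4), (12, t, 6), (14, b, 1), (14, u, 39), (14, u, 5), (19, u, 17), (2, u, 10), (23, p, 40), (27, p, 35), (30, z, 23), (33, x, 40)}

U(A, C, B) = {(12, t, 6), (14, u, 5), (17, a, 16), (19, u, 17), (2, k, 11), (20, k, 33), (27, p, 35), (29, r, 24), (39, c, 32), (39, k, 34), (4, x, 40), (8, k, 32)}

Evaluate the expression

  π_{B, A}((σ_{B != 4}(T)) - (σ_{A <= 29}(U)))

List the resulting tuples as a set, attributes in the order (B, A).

Filtering on B != 4 leaves {(12, t, 6), (14, b, 1), (14, u, 39), (14, u, 5), (19, u, 17), (2, u, 10), (23, p, 40), (27, p, 35), (30, z, 23), (33, x, 40)}.
Filtering on A <= 29 leaves {(12, t, 6), (14, u, 5), (17, a, 16), (19, u, 17), (2, k, 11), (20, k, 33), (27, p, 35), (29, r, 24), (4, x, 40), (8, k, 32)}.
Difference: {(12, t, 6), (14, b, 1), (14, u, 39), (14, u, 5), (19, u, 17), (2, u, 10), (23, p, 40), (27, p, 35), (30, z, 23), (33, x, 40)} with {(12, t, 6), (14, u, 5), (17, a, 16), (19, u, 17), (2, k, 11), (20, k, 33), (27, p, 35), (29, r, 24), (4, x, 40), (8, k, 32)} → {(14, b, 1), (14, u, 39), (2, u, 10), (23, p, 40), (30, z, 23), (33, x, 40)}
π[B, A]: project onto (B, A) → {(1, 14), (10, 2), (23, 30), (39, 14), (40, 23), (40, 33)}

{(1, 14), (10, 2), (23, 30), (39, 14), (40, 23), (40, 33)}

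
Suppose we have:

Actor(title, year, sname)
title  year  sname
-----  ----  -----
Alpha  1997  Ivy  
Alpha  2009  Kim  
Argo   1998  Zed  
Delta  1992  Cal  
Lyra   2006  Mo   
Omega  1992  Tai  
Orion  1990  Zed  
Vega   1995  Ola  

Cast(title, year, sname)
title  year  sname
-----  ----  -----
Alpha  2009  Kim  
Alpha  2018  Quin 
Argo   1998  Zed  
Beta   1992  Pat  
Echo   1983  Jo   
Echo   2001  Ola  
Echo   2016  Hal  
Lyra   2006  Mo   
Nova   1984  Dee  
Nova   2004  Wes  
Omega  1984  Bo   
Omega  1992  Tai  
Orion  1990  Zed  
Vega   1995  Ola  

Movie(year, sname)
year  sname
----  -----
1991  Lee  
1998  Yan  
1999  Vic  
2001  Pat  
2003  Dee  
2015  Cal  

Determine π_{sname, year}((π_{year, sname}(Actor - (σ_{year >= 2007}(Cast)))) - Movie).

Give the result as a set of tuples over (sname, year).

Selection year >= 2007: {(Alpha, 2009, Kim), (Alpha, 2018, Quin), (Echo, 2016, Hal)}
Set difference of the two operands is {(Alpha, 1997, Ivy), (Argo, 1998, Zed), (Delta, 1992, Cal), (Lyra, 2006, Mo), (Omega, 1992, Tai), (Orion, 1990, Zed), (Vega, 1995, Ola)}.
Projecting to year, sname: {(1990, Zed), (1992, Cal), (1992, Tai), (1995, Ola), (1997, Ivy), (1998, Zed), (2006, Mo)}
Set difference of the two operands is {(1990, Zed), (1992, Cal), (1992, Tai), (1995, Ola), (1997, Ivy), (1998, Zed), (2006, Mo)}.
Projecting to sname, year: {(Cal, 1992), (Ivy, 1997), (Mo, 2006), (Ola, 1995), (Tai, 1992), (Zed, 1990), (Zed, 1998)}

{(Cal, 1992), (Ivy, 1997), (Mo, 2006), (Ola, 1995), (Tai, 1992), (Zed, 1990), (Zed, 1998)}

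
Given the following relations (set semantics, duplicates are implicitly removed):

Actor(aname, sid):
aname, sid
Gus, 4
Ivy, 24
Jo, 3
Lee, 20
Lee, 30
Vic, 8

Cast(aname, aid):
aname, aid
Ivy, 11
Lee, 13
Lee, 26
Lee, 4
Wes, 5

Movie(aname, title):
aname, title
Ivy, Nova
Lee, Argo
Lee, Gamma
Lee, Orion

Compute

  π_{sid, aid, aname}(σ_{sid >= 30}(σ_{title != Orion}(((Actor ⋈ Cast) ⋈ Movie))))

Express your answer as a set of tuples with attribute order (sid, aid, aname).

Natural join on aname: {(Ivy, 24, 11), (Lee, 20, 13), (Lee, 20, 26), (Lee, 20, 4), (Lee, 30, 13), (Lee, 30, 26), (Lee, 30, 4)}
Natural join on aname: {(Ivy, 24, 11, Nova), (Lee, 20, 13, Argo), (Lee, 20, 13, Gamma), (Lee, 20, 13, Orion), (Lee, 20, 26, Argo), (Lee, 20, 26, Gamma), (Lee, 20, 26, Orion), (Lee, 20, 4, Argo), (Lee, 20, 4, Gamma), (Lee, 20, 4, Orion), (Lee, 30, 13, Argo), (Lee, 30, 13, Gamma), (Lee, 30, 13, Orion), (Lee, 30, 26, Argo), (Lee, 30, 26, Gamma), (Lee, 30, 26, Orion), (Lee, 30, 4, Argo), (Lee, 30, 4, Gamma), (Lee, 30, 4, Orion)}
σ[title != Orion]: keep tuples satisfying title != Orion → {(Ivy, 24, 11, Nova), (Lee, 20, 13, Argo), (Lee, 20, 13, Gamma), (Lee, 20, 26, Argo), (Lee, 20, 26, Gamma), (Lee, 20, 4, Argo), (Lee, 20, 4, Gamma), (Lee, 30, 13, Argo), (Lee, 30, 13, Gamma), (Lee, 30, 26, Argo), (Lee, 30, 26, Gamma), (Lee, 30, 4, Argo), (Lee, 30, 4, Gamma)}
σ[sid >= 30]: keep tuples satisfying sid >= 30 → {(Lee, 30, 13, Argo), (Lee, 30, 13, Gamma), (Lee, 30, 26, Argo), (Lee, 30, 26, Gamma), (Lee, 30, 4, Argo), (Lee, 30, 4, Gamma)}
Keep only column(s) sid, aid, aname (3 duplicate(s) eliminated): {(30, 13, Lee), (30, 26, Lee), (30, 4, Lee)}

{(30, 13, Lee), (30, 26, Lee), (30, 4, Lee)}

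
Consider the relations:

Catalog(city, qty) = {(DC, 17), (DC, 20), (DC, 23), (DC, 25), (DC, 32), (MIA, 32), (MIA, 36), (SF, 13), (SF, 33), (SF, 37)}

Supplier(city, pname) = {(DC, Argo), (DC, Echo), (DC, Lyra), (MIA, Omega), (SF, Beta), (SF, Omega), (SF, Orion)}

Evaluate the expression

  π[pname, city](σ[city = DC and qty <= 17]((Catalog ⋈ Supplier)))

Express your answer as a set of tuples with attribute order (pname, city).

{(Argo, DC), (Echo, DC), (Lyra, DC)}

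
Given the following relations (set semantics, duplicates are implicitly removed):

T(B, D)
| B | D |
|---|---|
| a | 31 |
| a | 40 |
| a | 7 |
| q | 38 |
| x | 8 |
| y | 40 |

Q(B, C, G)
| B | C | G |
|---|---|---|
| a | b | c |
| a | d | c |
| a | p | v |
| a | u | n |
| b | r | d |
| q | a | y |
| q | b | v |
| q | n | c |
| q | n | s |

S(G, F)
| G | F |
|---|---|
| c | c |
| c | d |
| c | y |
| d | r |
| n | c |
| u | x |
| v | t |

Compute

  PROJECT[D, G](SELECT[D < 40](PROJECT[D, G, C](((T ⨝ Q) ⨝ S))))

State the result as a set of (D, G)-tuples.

{(31, c), (31, n), (31, v), (38, c), (38, v), (7, c), (7, n), (7, v)}

T ⋈ Q (natural join on B): {(a, 31, b, c), (a, 31, d, c), (a, 31, p, v), (a, 31, u, n), (a, 40, b, c), (a, 40, d, c), (a, 40, p, v), (a, 40, u, n), (a, 7, b, c), (a, 7, d, c), (a, 7, p, v), (a, 7, u, n), (q, 38, a, y), (q, 38, b, v), (q, 38, n, c), (q, 38, n, s)}
(T ⨝ Q) ⋈ S (natural join on G): {(a, 31, b, c, c), (a, 31, b, c, d), (a, 31, b, c, y), (a, 31, d, c, c), (a, 31, d, c, d), (a, 31, d, c, y), (a, 31, p, v, t), (a, 31, u, n, c), (a, 40, b, c, c), (a, 40, b, c, d), (a, 40, b, c, y), (a, 40, d, c, c), (a, 40, d, c, d), (a, 40, d, c, y), (a, 40, p, v, t), (a, 40, u, n, c), (a, 7, b, c, c), (a, 7, b, c, d), (a, 7, b, c, y), (a, 7, d, c, c), (a, 7, d, c, d), (a, 7, d, c, y), (a, 7, p, v, t), (a, 7, u, n, c), (q, 38, b, v, t), (q, 38, n, c, c), (q, 38, n, c, d), (q, 38, n, c, y)}
π_{D, G, C} gives {(31, c, b), (31, c, d), (31, n, u), (31, v, p), (38, c, n), (38, v, b), (40, c, b), (40, c, d), (40, n, u), (40, v, p), (7, c, b), (7, c, d), (7, n, u), (7, v, p)} (14 duplicate(s) eliminated).
Apply σ_{D < 40}; surviving tuples: {(31, c, b), (31, c, d), (31, n, u), (31, v, p), (38, c, n), (38, v, b), (7, c, b), (7, c, d), (7, n, u), (7, v, p)}
π_{D, G} gives {(31, c), (31, n), (31, v), (38, c), (38, v), (7, c), (7, n), (7, v)} (2 duplicate(s) eliminated).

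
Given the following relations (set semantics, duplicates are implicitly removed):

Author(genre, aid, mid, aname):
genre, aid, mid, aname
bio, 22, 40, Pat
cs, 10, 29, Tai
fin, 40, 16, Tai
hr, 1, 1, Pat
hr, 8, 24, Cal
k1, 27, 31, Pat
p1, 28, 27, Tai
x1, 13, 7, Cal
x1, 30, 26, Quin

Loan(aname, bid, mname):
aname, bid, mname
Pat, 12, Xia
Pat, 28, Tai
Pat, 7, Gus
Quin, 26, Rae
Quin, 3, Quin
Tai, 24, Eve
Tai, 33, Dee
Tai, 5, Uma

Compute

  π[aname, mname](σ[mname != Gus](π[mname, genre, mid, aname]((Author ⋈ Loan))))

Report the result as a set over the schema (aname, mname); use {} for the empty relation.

Joining Author and Loan on aname yields {(bio, 22, 40, Pat, 12, Xia), (bio, 22, 40, Pat, 28, Tai), (bio, 22, 40, Pat, 7, Gus), (cs, 10, 29, Tai, 24, Eve), (cs, 10, 29, Tai, 33, Dee), (cs, 10, 29, Tai, 5, Uma), (fin, 40, 16, Tai, 24, Eve), (fin, 40, 16, Tai, 33, Dee), (fin, 40, 16, Tai, 5, Uma), (hr, 1, 1, Pat, 12, Xia), (hr, 1, 1, Pat, 28, Tai), (hr, 1, 1, Pat, 7, Gus), (k1, 27, 31, Pat, 12, Xia), (k1, 27, 31, Pat, 28, Tai), (k1, 27, 31, Pat, 7, Gus), (p1, 28, 27, Tai, 24, Eve), (p1, 28, 27, Tai, 33, Dee), (p1, 28, 27, Tai, 5, Uma), (x1, 30, 26, Quin, 26, Rae), (x1, 30, 26, Quin, 3, Quin)}.
π_{mname, genre, mid, aname} gives {(Dee, cs, 29, Tai), (Dee, fin, 16, Tai), (Dee, p1, 27, Tai), (Eve, cs, 29, Tai), (Eve, fin, 16, Tai), (Eve, p1, 27, Tai), (Gus, bio, 40, Pat), (Gus, hr, 1, Pat), (Gus, k1, 31, Pat), (Quin, x1, 26, Quin), (Rae, x1, 26, Quin), (Tai, bio, 40, Pat), (Tai, hr, 1, Pat), (Tai, k1, 31, Pat), (Uma, cs, 29, Tai), (Uma, fin, 16, Tai), (Uma, p1, 27, Tai), (Xia, bio, 40, Pat), (Xia, hr, 1, Pat), (Xia, k1, 31, Pat)}.
Apply σ_{mname != Gus}; surviving tuples: {(Dee, cs, 29, Tai), (Dee, fin, 16, Tai), (Dee, p1, 27, Tai), (Eve, cs, 29, Tai), (Eve, fin, 16, Tai), (Eve, p1, 27, Tai), (Quin, x1, 26, Quin), (Rae, x1, 26, Quin), (Tai, bio, 40, Pat), (Tai, hr, 1, Pat), (Tai, k1, 31, Pat), (Uma, cs, 29, Tai), (Uma, fin, 16, Tai), (Uma, p1, 27, Tai), (Xia, bio, 40, Pat), (Xia, hr, 1, Pat), (Xia, k1, 31, Pat)}
π_{aname, mname} gives {(Pat, Tai), (Pat, Xia), (Quin, Quin), (Quin, Rae), (Tai, Dee), (Tai, Eve), (Tai, Uma)} (10 duplicate(s) eliminated).

{(Pat, Tai), (Pat, Xia), (Quin, Quin), (Quin, Rae), (Tai, Dee), (Tai, Eve), (Tai, Uma)}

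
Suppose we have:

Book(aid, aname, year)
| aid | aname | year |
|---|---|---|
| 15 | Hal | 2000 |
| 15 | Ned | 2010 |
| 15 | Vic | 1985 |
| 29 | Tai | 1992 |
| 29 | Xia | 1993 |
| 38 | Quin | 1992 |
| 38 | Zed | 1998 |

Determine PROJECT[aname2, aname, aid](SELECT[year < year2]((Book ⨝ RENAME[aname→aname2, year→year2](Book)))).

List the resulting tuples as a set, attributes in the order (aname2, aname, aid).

ρ[aname→aname2, year→year2]: schema becomes (aid, aname2, year2); tuples unchanged.
Joining Book and RENAME[aname→aname2, year→year2](Book) on aid yields {(15, Hal, 2000, Hal, 2000), (15, Hal, 2000, Ned, 2010), (15, Hal, 2000, Vic, 1985), (15, Ned, 2010, Hal, 2000), (15, Ned, 2010, Ned, 2010), (15, Ned, 2010, Vic, 1985), (15, Vic, 1985, Hal, 2000), (15, Vic, 1985, Ned, 2010), (15, Vic, 1985, Vic, 1985), (29, Tai, 1992, Tai, 1992), (29, Tai, 1992, Xia, 1993), (29, Xia, 1993, Tai, 1992), (29, Xia, 1993, Xia, 1993), (38, Quin, 1992, Quin, 1992), (38, Quin, 1992, Zed, 1998), (38, Zed, 1998, Quin, 1992), (38, Zed, 1998, Zed, 1998)}.
σ[year < year2]: keep tuples satisfying year < year2 → {(15, Hal, 2000, Ned, 2010), (15, Vic, 1985, Hal, 2000), (15, Vic, 1985, Ned, 2010), (29, Tai, 1992, Xia, 1993), (38, Quin, 1992, Zed, 1998)}
π[aname2, aname, aid]: project onto (aname2, aname, aid) → {(Hal, Vic, 15), (Ned, Hal, 15), (Ned, Vic, 15), (Xia, Tai, 29), (Zed, Quin, 38)}

{(Hal, Vic, 15), (Ned, Hal, 15), (Ned, Vic, 15), (Xia, Tai, 29), (Zed, Quin, 38)}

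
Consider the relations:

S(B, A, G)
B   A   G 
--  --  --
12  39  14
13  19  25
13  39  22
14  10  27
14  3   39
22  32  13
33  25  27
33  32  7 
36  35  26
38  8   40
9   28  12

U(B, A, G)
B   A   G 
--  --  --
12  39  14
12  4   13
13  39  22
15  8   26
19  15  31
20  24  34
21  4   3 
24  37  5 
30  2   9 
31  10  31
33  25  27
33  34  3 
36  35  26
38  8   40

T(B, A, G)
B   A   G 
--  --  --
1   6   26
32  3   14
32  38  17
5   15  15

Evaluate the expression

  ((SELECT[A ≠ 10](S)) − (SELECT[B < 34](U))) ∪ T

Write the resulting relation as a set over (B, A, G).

{(1, 6, 26), (13, 19, 25), (14, 3, 39), (22, 32, 13), (32, 3, 14), (32, 38, 17), (33, 32, 7), (36, 35, 26), (38, 8, 40), (5, 15, 15), (9, 28, 12)}

Selection A ≠ 10: {(12, 39, 14), (13, 19, 25), (13, 39, 22), (14, 3, 39), (22, 32, 13), (33, 25, 27), (33, 32, 7), (36, 35, 26), (38, 8, 40), (9, 28, 12)}
Selection B < 34: {(12, 39, 14), (12, 4, 13), (13, 39, 22), (15, 8, 26), (19, 15, 31), (20, 24, 34), (21, 4, 3), (24, 37, 5), (30, 2, 9), (31, 10, 31), (33, 25, 27), (33, 34, 3)}
Set difference of the two operands is {(13, 19, 25), (14, 3, 39), (22, 32, 13), (33, 32, 7), (36, 35, 26), (38, 8, 40), (9, 28, 12)}.
Set union of the two operands is {(1, 6, 26), (13, 19, 25), (14, 3, 39), (22, 32, 13), (32, 3, 14), (32, 38, 17), (33, 32, 7), (36, 35, 26), (38, 8, 40), (5, 15, 15), (9, 28, 12)}.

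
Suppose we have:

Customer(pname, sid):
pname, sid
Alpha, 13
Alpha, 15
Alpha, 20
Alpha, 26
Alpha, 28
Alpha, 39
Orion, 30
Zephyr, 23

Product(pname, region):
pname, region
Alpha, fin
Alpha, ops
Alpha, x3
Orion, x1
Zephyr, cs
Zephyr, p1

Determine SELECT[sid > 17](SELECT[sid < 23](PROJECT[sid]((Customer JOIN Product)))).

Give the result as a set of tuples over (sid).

Joining Customer and Product on pname yields {(Alpha, 13, fin), (Alpha, 13, ops), (Alpha, 13, x3), (Alpha, 15, fin), (Alpha, 15, ops), (Alpha, 15, x3), (Alpha, 20, fin), (Alpha, 20, ops), (Alpha, 20, x3), (Alpha, 26, fin), (Alpha, 26, ops), (Alpha, 26, x3), (Alpha, 28, fin), (Alpha, 28, ops), (Alpha, 28, x3), (Alpha, 39, fin), (Alpha, 39, ops), (Alpha, 39, x3), (Orion, 30, x1), (Zephyr, 23, cs), (Zephyr, 23, p1)}.
Projecting to sid (13 duplicate(s) eliminated): {13, 15, 20, 23, 26, 28, 30, 39}
Selection sid < 23: {13, 15, 20}
Selection sid > 17: {20}

{20}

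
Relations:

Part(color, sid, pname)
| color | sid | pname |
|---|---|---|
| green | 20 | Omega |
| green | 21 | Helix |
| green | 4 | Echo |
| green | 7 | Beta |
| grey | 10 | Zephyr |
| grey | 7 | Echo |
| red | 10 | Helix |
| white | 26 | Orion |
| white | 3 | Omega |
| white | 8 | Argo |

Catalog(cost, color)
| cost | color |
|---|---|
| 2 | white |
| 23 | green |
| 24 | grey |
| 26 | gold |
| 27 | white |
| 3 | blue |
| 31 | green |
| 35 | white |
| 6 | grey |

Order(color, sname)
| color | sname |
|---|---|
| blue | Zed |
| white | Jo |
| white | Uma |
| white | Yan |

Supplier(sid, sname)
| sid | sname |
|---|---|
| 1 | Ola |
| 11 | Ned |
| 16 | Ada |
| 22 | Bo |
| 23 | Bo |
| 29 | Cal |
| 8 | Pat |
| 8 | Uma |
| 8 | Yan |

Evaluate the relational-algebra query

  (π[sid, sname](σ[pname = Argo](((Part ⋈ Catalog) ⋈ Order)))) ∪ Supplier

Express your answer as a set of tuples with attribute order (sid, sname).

Natural join on color: {(green, 20, Omega, 23), (green, 20, Omega, 31), (green, 21, Helix, 23), (green, 21, Helix, 31), (green, 4, Echo, 23), (green, 4, Echo, 31), (green, 7, Beta, 23), (green, 7, Beta, 31), (grey, 10, Zephyr, 24), (grey, 10, Zephyr, 6), (grey, 7, Echo, 24), (grey, 7, Echo, 6), (white, 26, Orion, 2), (white, 26, Orion, 27), (white, 26, Orion, 35), (white, 3, Omega, 2), (white, 3, Omega, 27), (white, 3, Omega, 35), (white, 8, Argo, 2), (white, 8, Argo, 27), (white, 8, Argo, 35)}
Natural join on color: {(white, 26, Orion, 2, Jo), (white, 26, Orion, 2, Uma), (white, 26, Orion, 2, Yan), (white, 26, Orion, 27, Jo), (white, 26, Orion, 27, Uma), (white, 26, Orion, 27, Yan), (white, 26, Orion, 35, Jo), (white, 26, Orion, 35, Uma), (white, 26, Orion, 35, Yan), (white, 3, Omega, 2, Jo), (white, 3, Omega, 2, Uma), (white, 3, Omega, 2, Yan), (white, 3, Omega, 27, Jo), (white, 3, Omega, 27, Uma), (white, 3, Omega, 27, Yan), (white, 3, Omega, 35, Jo), (white, 3, Omega, 35, Uma), (white, 3, Omega, 35, Yan), (white, 8, Argo, 2, Jo), (white, 8, Argo, 2, Uma), (white, 8, Argo, 2, Yan), (white, 8, Argo, 27, Jo), (white, 8, Argo, 27, Uma), (white, 8, Argo, 27, Yan), (white, 8, Argo, 35, Jo), (white, 8, Argo, 35, Uma), (white, 8, Argo, 35, Yan)}
Filtering on pname = Argo leaves {(white, 8, Argo, 2, Jo), (white, 8, Argo, 2, Uma), (white, 8, Argo, 2, Yan), (white, 8, Argo, 27, Jo), (white, 8, Argo, 27, Uma), (white, 8, Argo, 27, Yan), (white, 8, Argo, 35, Jo), (white, 8, Argo, 35, Uma), (white, 8, Argo, 35, Yan)}.
Keep only column(s) sid, sname (6 duplicate(s) eliminated): {(8, Jo), (8, Uma), (8, Yan)}
Taking the union: {(1, Ola), (11, Ned), (16, Ada), (22, Bo), (23, Bo), (29, Cal), (8, Jo), (8, Pat), (8, Uma), (8, Yan)}

{(1, Ola), (11, Ned), (16, Ada), (22, Bo), (23, Bo), (29, Cal), (8, Jo), (8, Pat), (8, Uma), (8, Yan)}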